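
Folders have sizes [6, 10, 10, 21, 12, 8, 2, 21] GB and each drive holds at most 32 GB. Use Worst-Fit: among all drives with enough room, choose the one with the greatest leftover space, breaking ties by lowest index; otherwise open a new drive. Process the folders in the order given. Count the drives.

Put 6 GB in drive 1; 26 GB remain.
Put 10 GB in drive 1; 16 GB remain.
Put 10 GB in drive 1; 6 GB remain.
Put 21 GB in drive 2; 11 GB remain.
Put 12 GB in drive 3; 20 GB remain.
Put 8 GB in drive 3; 12 GB remain.
Put 2 GB in drive 3; 10 GB remain.
Put 21 GB in drive 4; 11 GB remain.

4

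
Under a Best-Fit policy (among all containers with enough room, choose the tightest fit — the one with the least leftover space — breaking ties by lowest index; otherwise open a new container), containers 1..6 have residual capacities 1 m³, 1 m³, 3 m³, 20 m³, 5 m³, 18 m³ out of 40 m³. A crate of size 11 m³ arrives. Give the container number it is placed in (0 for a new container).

6

Containers with room: container 4 (20 m³), container 6 (18 m³).
Tightest fit is container 6 with 18 m³ free.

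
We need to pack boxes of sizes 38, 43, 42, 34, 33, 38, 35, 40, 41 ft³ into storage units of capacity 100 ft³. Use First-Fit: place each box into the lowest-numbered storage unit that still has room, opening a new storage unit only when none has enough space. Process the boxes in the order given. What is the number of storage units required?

5

Put 38 ft³ in storage unit 1; 62 ft³ remain.
Put 43 ft³ in storage unit 1; 19 ft³ remain.
Put 42 ft³ in storage unit 2; 58 ft³ remain.
Put 34 ft³ in storage unit 2; 24 ft³ remain.
Put 33 ft³ in storage unit 3; 67 ft³ remain.
Put 38 ft³ in storage unit 3; 29 ft³ remain.
Put 35 ft³ in storage unit 4; 65 ft³ remain.
Put 40 ft³ in storage unit 4; 25 ft³ remain.
Put 41 ft³ in storage unit 5; 59 ft³ remain.
Final storage units: [38,43] [42,34] [33,38] [35,40] [41].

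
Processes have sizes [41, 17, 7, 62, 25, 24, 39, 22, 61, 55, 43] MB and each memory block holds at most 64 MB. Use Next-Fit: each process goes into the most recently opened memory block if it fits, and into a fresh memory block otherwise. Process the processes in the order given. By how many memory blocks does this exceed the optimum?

1

Next-Fit: [41,17] [7] [62] [25,24] [39,22] [61] [55] [43] → 8 memory blocks.
Total size 396 MB; any packing needs at least ⌈396/64⌉ = 7 memory blocks.
An optimal packing achieves that bound: [62] [61] [55,7] [43,17] [41,22] [39,25] [24] → 7 memory blocks.
Excess: 8 − 7 = 1.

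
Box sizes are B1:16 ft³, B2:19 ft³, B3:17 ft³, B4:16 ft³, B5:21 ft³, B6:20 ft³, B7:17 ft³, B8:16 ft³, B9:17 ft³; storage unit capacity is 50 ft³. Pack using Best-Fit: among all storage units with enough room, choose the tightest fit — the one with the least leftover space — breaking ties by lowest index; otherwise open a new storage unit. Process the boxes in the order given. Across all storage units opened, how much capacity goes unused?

41

storage unit 1: place B1 (16 ft³), 34 ft³ left
storage unit 1: place B2 (19 ft³), 15 ft³ left
storage unit 2: place B3 (17 ft³), 33 ft³ left
storage unit 2: place B4 (16 ft³), 17 ft³ left
storage unit 3: place B5 (21 ft³), 29 ft³ left
storage unit 3: place B6 (20 ft³), 9 ft³ left
storage unit 2: place B7 (17 ft³), 0 ft³ left
storage unit 4: place B8 (16 ft³), 34 ft³ left
storage unit 4: place B9 (17 ft³), 17 ft³ left
4 storage units × 50 ft³ = 200 ft³; used 159 ft³; unused 41 ft³.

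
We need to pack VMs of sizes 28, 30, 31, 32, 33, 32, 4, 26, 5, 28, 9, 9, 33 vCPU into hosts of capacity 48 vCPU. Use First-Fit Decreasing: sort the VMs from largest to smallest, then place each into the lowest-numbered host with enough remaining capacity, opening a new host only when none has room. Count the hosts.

9

Sorted descending: 33, 33, 32, 32, 31, 30, 28, 28, 26, 9, 9, 5, 4.
33 vCPU → host 1 (remaining 15 vCPU)
33 vCPU → host 2 (remaining 15 vCPU)
32 vCPU → host 3 (remaining 16 vCPU)
32 vCPU → host 4 (remaining 16 vCPU)
31 vCPU → host 5 (remaining 17 vCPU)
30 vCPU → host 6 (remaining 18 vCPU)
28 vCPU → host 7 (remaining 20 vCPU)
28 vCPU → host 8 (remaining 20 vCPU)
26 vCPU → host 9 (remaining 22 vCPU)
9 vCPU → host 1 (remaining 6 vCPU)
9 vCPU → host 2 (remaining 6 vCPU)
5 vCPU → host 1 (remaining 1 vCPU)
4 vCPU → host 2 (remaining 2 vCPU)
Final hosts: [33,9,5] [33,9,4] [32] [32] [31] [30] [28] [28] [26].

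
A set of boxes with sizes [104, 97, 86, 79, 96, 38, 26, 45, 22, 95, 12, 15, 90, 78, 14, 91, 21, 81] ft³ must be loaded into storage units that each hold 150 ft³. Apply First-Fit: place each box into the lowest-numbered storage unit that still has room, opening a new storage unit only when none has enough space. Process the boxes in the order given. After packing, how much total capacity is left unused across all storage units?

Put 104 ft³ in storage unit 1; 46 ft³ remain.
Put 97 ft³ in storage unit 2; 53 ft³ remain.
Put 86 ft³ in storage unit 3; 64 ft³ remain.
Put 79 ft³ in storage unit 4; 71 ft³ remain.
Put 96 ft³ in storage unit 5; 54 ft³ remain.
Put 38 ft³ in storage unit 1; 8 ft³ remain.
Put 26 ft³ in storage unit 2; 27 ft³ remain.
Put 45 ft³ in storage unit 3; 19 ft³ remain.
Put 22 ft³ in storage unit 2; 5 ft³ remain.
Put 95 ft³ in storage unit 6; 55 ft³ remain.
Put 12 ft³ in storage unit 3; 7 ft³ remain.
Put 15 ft³ in storage unit 4; 56 ft³ remain.
Put 90 ft³ in storage unit 7; 60 ft³ remain.
Put 78 ft³ in storage unit 8; 72 ft³ remain.
Put 14 ft³ in storage unit 4; 42 ft³ remain.
Put 91 ft³ in storage unit 9; 59 ft³ remain.
Put 21 ft³ in storage unit 4; 21 ft³ remain.
Put 81 ft³ in storage unit 10; 69 ft³ remain.
10 storage units × 150 ft³ = 1500 ft³; used 1090 ft³; unused 410 ft³.

410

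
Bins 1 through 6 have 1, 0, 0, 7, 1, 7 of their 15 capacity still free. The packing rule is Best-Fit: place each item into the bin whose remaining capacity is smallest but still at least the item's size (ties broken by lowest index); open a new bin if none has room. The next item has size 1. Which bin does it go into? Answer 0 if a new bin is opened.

1

Bins with room: bin 1 (1), bin 4 (7), bin 5 (1), bin 6 (7).
Tightest fit is bin 1 with 1 free.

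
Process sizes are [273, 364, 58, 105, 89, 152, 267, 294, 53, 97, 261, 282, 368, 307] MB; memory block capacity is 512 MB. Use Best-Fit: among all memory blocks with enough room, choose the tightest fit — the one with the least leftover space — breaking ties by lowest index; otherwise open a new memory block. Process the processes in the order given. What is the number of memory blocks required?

8 memory blocks

memory block 1: place 273 MB, 239 MB left
memory block 2: place 364 MB, 148 MB left
memory block 2: place 58 MB, 90 MB left
memory block 1: place 105 MB, 134 MB left
memory block 2: place 89 MB, 1 MB left
memory block 3: place 152 MB, 360 MB left
memory block 3: place 267 MB, 93 MB left
memory block 4: place 294 MB, 218 MB left
memory block 3: place 53 MB, 40 MB left
memory block 1: place 97 MB, 37 MB left
memory block 5: place 261 MB, 251 MB left
memory block 6: place 282 MB, 230 MB left
memory block 7: place 368 MB, 144 MB left
memory block 8: place 307 MB, 205 MB left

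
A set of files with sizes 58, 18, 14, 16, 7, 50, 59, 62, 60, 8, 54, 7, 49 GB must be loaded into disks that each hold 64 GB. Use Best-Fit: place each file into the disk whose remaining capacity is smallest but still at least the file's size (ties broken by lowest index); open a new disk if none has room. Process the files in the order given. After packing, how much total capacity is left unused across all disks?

50

58 GB → disk 1 (remaining 6 GB)
18 GB → disk 2 (remaining 46 GB)
14 GB → disk 2 (remaining 32 GB)
16 GB → disk 2 (remaining 16 GB)
7 GB → disk 2 (remaining 9 GB)
50 GB → disk 3 (remaining 14 GB)
59 GB → disk 4 (remaining 5 GB)
62 GB → disk 5 (remaining 2 GB)
60 GB → disk 6 (remaining 4 GB)
8 GB → disk 2 (remaining 1 GB)
54 GB → disk 7 (remaining 10 GB)
7 GB → disk 7 (remaining 3 GB)
49 GB → disk 8 (remaining 15 GB)
8 disks × 64 GB = 512 GB; used 462 GB; unused 50 GB.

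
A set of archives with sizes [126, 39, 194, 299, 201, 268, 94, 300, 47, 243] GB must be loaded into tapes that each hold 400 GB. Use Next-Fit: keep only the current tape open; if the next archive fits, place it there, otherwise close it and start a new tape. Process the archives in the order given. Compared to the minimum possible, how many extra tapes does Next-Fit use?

1

Next-Fit: [126,39,194] [299] [201] [268,94] [300,47] [243] → 6 tapes.
Total size 1811 GB; any packing needs at least ⌈1811/400⌉ = 5 tapes.
An optimal packing achieves that bound: [300,94] [299,47,39] [268,126] [243] [201,194] → 5 tapes.
Excess: 6 − 5 = 1.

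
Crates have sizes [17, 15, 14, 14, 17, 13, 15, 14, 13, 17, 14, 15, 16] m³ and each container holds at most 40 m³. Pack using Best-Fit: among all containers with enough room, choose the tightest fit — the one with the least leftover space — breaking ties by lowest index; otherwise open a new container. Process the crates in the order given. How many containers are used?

7

Put 17 m³ in container 1; 23 m³ remain.
Put 15 m³ in container 1; 8 m³ remain.
Put 14 m³ in container 2; 26 m³ remain.
Put 14 m³ in container 2; 12 m³ remain.
Put 17 m³ in container 3; 23 m³ remain.
Put 13 m³ in container 3; 10 m³ remain.
Put 15 m³ in container 4; 25 m³ remain.
Put 14 m³ in container 4; 11 m³ remain.
Put 13 m³ in container 5; 27 m³ remain.
Put 17 m³ in container 5; 10 m³ remain.
Put 14 m³ in container 6; 26 m³ remain.
Put 15 m³ in container 6; 11 m³ remain.
Put 16 m³ in container 7; 24 m³ remain.
Final containers: [17,15] [14,14] [17,13] [15,14] [13,17] [14,15] [16].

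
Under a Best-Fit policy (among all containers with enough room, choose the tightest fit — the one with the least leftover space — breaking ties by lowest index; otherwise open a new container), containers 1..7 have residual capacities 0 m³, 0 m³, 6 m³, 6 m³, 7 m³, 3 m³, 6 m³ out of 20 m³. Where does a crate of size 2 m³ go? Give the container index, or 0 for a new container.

6

Containers with room: container 3 (6 m³), container 4 (6 m³), container 5 (7 m³), container 6 (3 m³), container 7 (6 m³).
Tightest fit is container 6 with 3 m³ free.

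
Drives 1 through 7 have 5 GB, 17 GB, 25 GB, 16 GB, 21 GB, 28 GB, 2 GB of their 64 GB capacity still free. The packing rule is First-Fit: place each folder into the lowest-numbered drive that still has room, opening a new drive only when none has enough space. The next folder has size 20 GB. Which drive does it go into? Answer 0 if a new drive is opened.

Drives with room: drive 3 (25 GB), drive 5 (21 GB), drive 6 (28 GB).
The first with room is drive 3.

3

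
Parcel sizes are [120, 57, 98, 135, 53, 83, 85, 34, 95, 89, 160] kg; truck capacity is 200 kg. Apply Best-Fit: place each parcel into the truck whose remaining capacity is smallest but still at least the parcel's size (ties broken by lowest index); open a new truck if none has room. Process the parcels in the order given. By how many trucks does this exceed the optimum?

0

Best-Fit: [120,57] [98,83] [135,53] [85,34] [95,89] [160] → 6 trucks.
Total size 1009 kg; any packing needs at least ⌈1009/200⌉ = 6 trucks.
So 6 is already optimal.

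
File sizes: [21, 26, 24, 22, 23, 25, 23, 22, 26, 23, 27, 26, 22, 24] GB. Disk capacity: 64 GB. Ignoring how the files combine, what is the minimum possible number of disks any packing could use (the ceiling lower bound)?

Total size = 21 + 26 + 24 + 22 + 23 + 25 + 23 + 22 + 26 + 23 + 27 + 26 + 22 + 24 = 334 GB.
⌈334 / 64⌉ = 6.

6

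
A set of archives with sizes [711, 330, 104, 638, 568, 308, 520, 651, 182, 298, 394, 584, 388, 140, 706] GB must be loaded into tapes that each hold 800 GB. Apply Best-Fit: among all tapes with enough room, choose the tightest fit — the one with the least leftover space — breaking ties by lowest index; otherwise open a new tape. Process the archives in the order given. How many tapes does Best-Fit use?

tape 1: place 711 GB, 89 GB left
tape 2: place 330 GB, 470 GB left
tape 2: place 104 GB, 366 GB left
tape 3: place 638 GB, 162 GB left
tape 4: place 568 GB, 232 GB left
tape 2: place 308 GB, 58 GB left
tape 5: place 520 GB, 280 GB left
tape 6: place 651 GB, 149 GB left
tape 4: place 182 GB, 50 GB left
tape 7: place 298 GB, 502 GB left
tape 7: place 394 GB, 108 GB left
tape 8: place 584 GB, 216 GB left
tape 9: place 388 GB, 412 GB left
tape 6: place 140 GB, 9 GB left
tape 10: place 706 GB, 94 GB left
Final tapes: [711] [330,104,308] [638] [568,182] [520] [651,140] [298,394] [584] [388] [706].

10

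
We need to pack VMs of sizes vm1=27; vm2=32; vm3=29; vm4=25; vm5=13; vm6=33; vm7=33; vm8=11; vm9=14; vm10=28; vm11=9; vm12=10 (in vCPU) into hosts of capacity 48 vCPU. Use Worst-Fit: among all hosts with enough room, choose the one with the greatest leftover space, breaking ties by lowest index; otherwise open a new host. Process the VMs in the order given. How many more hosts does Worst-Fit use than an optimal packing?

0

Worst-Fit: [27,11] [32,10] [29,14] [25,13] [33] [33] [28,9] → 7 hosts.
7 VMs exceed 24 vCPU (half the capacity), and no two of those can share a host, so at least 7 hosts are needed.
So 7 is already optimal.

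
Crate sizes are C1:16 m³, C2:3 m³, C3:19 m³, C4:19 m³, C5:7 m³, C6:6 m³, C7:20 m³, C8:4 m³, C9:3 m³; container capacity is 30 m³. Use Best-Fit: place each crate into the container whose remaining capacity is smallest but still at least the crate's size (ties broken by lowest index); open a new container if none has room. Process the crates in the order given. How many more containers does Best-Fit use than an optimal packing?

Best-Fit: [16,3,7,4] [19,6,3] [19] [20] → 4 containers.
Total size 97 m³; any packing needs at least ⌈97/30⌉ = 4 containers.
So 4 is already optimal.

0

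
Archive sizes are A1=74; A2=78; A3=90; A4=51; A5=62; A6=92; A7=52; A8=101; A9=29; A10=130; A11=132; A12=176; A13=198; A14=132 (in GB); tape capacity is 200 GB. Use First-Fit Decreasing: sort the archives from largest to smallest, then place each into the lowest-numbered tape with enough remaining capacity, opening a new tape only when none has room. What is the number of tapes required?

Sorted descending: 198, 176, 132, 132, 130, 101, 92, 90, 78, 74, 62, 52, 51, 29.
tape 1: place 198 GB, 2 GB left
tape 2: place 176 GB, 24 GB left
tape 3: place 132 GB, 68 GB left
tape 4: place 132 GB, 68 GB left
tape 5: place 130 GB, 70 GB left
tape 6: place 101 GB, 99 GB left
tape 6: place 92 GB, 7 GB left
tape 7: place 90 GB, 110 GB left
tape 7: place 78 GB, 32 GB left
tape 8: place 74 GB, 126 GB left
tape 3: place 62 GB, 6 GB left
tape 4: place 52 GB, 16 GB left
tape 5: place 51 GB, 19 GB left
tape 7: place 29 GB, 3 GB left
Final tapes: [198] [176] [132,62] [132,52] [130,51] [101,92] [90,78,29] [74].

8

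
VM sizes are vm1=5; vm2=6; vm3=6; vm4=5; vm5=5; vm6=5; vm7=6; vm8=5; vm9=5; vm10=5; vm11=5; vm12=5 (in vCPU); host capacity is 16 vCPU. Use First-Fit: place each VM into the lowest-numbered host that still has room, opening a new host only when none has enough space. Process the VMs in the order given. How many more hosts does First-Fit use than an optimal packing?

0

First-Fit: [5,6,5] [6,5,5] [6,5,5] [5,5,5] → 4 hosts.
Total size 63 vCPU; any packing needs at least ⌈63/16⌉ = 4 hosts.
So 4 is already optimal.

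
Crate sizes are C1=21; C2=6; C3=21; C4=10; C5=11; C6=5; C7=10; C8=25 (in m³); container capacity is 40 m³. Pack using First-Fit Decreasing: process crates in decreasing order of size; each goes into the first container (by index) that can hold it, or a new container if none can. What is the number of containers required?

3 containers

Sorted descending: 25, 21, 21, 11, 10, 10, 6, 5.
container 1: place 25 m³, 15 m³ left
container 2: place 21 m³, 19 m³ left
container 3: place 21 m³, 19 m³ left
container 1: place 11 m³, 4 m³ left
container 2: place 10 m³, 9 m³ left
container 3: place 10 m³, 9 m³ left
container 2: place 6 m³, 3 m³ left
container 3: place 5 m³, 4 m³ left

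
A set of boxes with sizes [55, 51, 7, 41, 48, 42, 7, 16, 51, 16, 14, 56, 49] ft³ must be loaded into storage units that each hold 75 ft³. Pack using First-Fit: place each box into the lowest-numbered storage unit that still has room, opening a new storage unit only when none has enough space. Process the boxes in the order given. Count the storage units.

Put 55 ft³ in storage unit 1; 20 ft³ remain.
Put 51 ft³ in storage unit 2; 24 ft³ remain.
Put 7 ft³ in storage unit 1; 13 ft³ remain.
Put 41 ft³ in storage unit 3; 34 ft³ remain.
Put 48 ft³ in storage unit 4; 27 ft³ remain.
Put 42 ft³ in storage unit 5; 33 ft³ remain.
Put 7 ft³ in storage unit 1; 6 ft³ remain.
Put 16 ft³ in storage unit 2; 8 ft³ remain.
Put 51 ft³ in storage unit 6; 24 ft³ remain.
Put 16 ft³ in storage unit 3; 18 ft³ remain.
Put 14 ft³ in storage unit 3; 4 ft³ remain.
Put 56 ft³ in storage unit 7; 19 ft³ remain.
Put 49 ft³ in storage unit 8; 26 ft³ remain.
Final storage units: [55,7,7] [51,16] [41,16,14] [48] [42] [51] [56] [49].

8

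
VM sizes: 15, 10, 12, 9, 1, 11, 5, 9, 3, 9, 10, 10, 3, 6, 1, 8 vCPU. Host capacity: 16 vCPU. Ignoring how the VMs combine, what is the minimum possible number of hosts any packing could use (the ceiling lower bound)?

8 hosts

Total size = 15 + 10 + 12 + 9 + 1 + 11 + 5 + 9 + 3 + 9 + 10 + 10 + 3 + 6 + 1 + 8 = 122 vCPU.
⌈122 / 16⌉ = 8.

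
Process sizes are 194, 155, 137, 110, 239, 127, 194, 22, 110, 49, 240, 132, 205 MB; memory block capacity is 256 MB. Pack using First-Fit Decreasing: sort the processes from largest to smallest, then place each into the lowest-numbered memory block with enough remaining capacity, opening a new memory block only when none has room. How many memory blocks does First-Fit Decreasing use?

9 memory blocks

Sorted descending: 240, 239, 205, 194, 194, 155, 137, 132, 127, 110, 110, 49, 22.
Put 240 MB in memory block 1; 16 MB remain.
Put 239 MB in memory block 2; 17 MB remain.
Put 205 MB in memory block 3; 51 MB remain.
Put 194 MB in memory block 4; 62 MB remain.
Put 194 MB in memory block 5; 62 MB remain.
Put 155 MB in memory block 6; 101 MB remain.
Put 137 MB in memory block 7; 119 MB remain.
Put 132 MB in memory block 8; 124 MB remain.
Put 127 MB in memory block 9; 129 MB remain.
Put 110 MB in memory block 7; 9 MB remain.
Put 110 MB in memory block 8; 14 MB remain.
Put 49 MB in memory block 3; 2 MB remain.
Put 22 MB in memory block 4; 40 MB remain.
Final memory blocks: [240] [239] [205,49] [194,22] [194] [155] [137,110] [132,110] [127].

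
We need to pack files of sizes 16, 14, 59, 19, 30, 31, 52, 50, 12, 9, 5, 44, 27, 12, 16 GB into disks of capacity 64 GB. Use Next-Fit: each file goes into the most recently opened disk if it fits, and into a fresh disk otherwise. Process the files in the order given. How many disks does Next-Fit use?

8 disks

Put 16 GB in disk 1; 48 GB remain.
Put 14 GB in disk 1; 34 GB remain.
Put 59 GB in disk 2; 5 GB remain.
Put 19 GB in disk 3; 45 GB remain.
Put 30 GB in disk 3; 15 GB remain.
Put 31 GB in disk 4; 33 GB remain.
Put 52 GB in disk 5; 12 GB remain.
Put 50 GB in disk 6; 14 GB remain.
Put 12 GB in disk 6; 2 GB remain.
Put 9 GB in disk 7; 55 GB remain.
Put 5 GB in disk 7; 50 GB remain.
Put 44 GB in disk 7; 6 GB remain.
Put 27 GB in disk 8; 37 GB remain.
Put 12 GB in disk 8; 25 GB remain.
Put 16 GB in disk 8; 9 GB remain.
Final disks: [16,14] [59] [19,30] [31] [52] [50,12] [9,5,44] [27,12,16].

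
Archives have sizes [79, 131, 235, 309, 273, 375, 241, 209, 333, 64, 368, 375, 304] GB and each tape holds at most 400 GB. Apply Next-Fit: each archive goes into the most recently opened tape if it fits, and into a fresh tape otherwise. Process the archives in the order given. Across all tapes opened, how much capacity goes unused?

1104

79 GB → tape 1 (remaining 321 GB)
131 GB → tape 1 (remaining 190 GB)
235 GB → tape 2 (remaining 165 GB)
309 GB → tape 3 (remaining 91 GB)
273 GB → tape 4 (remaining 127 GB)
375 GB → tape 5 (remaining 25 GB)
241 GB → tape 6 (remaining 159 GB)
209 GB → tape 7 (remaining 191 GB)
333 GB → tape 8 (remaining 67 GB)
64 GB → tape 8 (remaining 3 GB)
368 GB → tape 9 (remaining 32 GB)
375 GB → tape 10 (remaining 25 GB)
304 GB → tape 11 (remaining 96 GB)
11 tapes × 400 GB = 4400 GB; used 3296 GB; unused 1104 GB.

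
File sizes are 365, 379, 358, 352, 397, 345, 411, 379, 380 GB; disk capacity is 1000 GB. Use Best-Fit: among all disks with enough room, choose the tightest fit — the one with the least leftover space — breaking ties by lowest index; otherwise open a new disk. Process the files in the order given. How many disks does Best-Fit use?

5 disks

365 GB → disk 1 (remaining 635 GB)
379 GB → disk 1 (remaining 256 GB)
358 GB → disk 2 (remaining 642 GB)
352 GB → disk 2 (remaining 290 GB)
397 GB → disk 3 (remaining 603 GB)
345 GB → disk 3 (remaining 258 GB)
411 GB → disk 4 (remaining 589 GB)
379 GB → disk 4 (remaining 210 GB)
380 GB → disk 5 (remaining 620 GB)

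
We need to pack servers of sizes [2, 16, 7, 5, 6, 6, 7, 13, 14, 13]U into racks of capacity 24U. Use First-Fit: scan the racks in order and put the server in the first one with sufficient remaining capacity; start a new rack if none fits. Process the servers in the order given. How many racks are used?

2U → rack 1 (remaining 22U)
16U → rack 1 (remaining 6U)
7U → rack 2 (remaining 17U)
5U → rack 1 (remaining 1U)
6U → rack 2 (remaining 11U)
6U → rack 2 (remaining 5U)
7U → rack 3 (remaining 17U)
13U → rack 3 (remaining 4U)
14U → rack 4 (remaining 10U)
13U → rack 5 (remaining 11U)
Final racks: [2,16,5] [7,6,6] [7,13] [14] [13].

5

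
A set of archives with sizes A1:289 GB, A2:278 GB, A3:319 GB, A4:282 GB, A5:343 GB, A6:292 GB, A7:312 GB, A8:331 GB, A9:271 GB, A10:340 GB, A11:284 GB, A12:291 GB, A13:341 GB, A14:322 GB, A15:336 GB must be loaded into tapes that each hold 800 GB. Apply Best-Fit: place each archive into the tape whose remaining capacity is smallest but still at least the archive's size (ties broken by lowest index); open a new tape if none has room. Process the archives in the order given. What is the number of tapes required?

8 tapes

A1 (289 GB) → tape 1 (remaining 511 GB)
A2 (278 GB) → tape 1 (remaining 233 GB)
A3 (319 GB) → tape 2 (remaining 481 GB)
A4 (282 GB) → tape 2 (remaining 199 GB)
A5 (343 GB) → tape 3 (remaining 457 GB)
A6 (292 GB) → tape 3 (remaining 165 GB)
A7 (312 GB) → tape 4 (remaining 488 GB)
A8 (331 GB) → tape 4 (remaining 157 GB)
A9 (271 GB) → tape 5 (remaining 529 GB)
A10 (340 GB) → tape 5 (remaining 189 GB)
A11 (284 GB) → tape 6 (remaining 516 GB)
A12 (291 GB) → tape 6 (remaining 225 GB)
A13 (341 GB) → tape 7 (remaining 459 GB)
A14 (322 GB) → tape 7 (remaining 137 GB)
A15 (336 GB) → tape 8 (remaining 464 GB)
Final tapes: [289,278] [319,282] [343,292] [312,331] [271,340] [284,291] [341,322] [336].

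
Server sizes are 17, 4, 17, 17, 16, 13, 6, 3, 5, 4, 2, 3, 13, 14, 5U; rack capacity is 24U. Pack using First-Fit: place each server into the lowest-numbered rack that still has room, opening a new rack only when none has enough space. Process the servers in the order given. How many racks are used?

7 racks

rack 1: place 17U, 7U left
rack 1: place 4U, 3U left
rack 2: place 17U, 7U left
rack 3: place 17U, 7U left
rack 4: place 16U, 8U left
rack 5: place 13U, 11U left
rack 2: place 6U, 1U left
rack 1: place 3U, 0U left
rack 3: place 5U, 2U left
rack 4: place 4U, 4U left
rack 3: place 2U, 0U left
rack 4: place 3U, 1U left
rack 6: place 13U, 11U left
rack 7: place 14U, 10U left
rack 5: place 5U, 6U left
Final racks: [17,4,3] [17,6] [17,5,2] [16,4,3] [13,5] [13] [14].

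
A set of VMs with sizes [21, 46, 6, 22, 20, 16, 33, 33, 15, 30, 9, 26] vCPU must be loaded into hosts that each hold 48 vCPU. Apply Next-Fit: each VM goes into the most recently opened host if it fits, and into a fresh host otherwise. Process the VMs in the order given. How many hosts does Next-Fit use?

8

Put 21 vCPU in host 1; 27 vCPU remain.
Put 46 vCPU in host 2; 2 vCPU remain.
Put 6 vCPU in host 3; 42 vCPU remain.
Put 22 vCPU in host 3; 20 vCPU remain.
Put 20 vCPU in host 3; 0 vCPU remain.
Put 16 vCPU in host 4; 32 vCPU remain.
Put 33 vCPU in host 5; 15 vCPU remain.
Put 33 vCPU in host 6; 15 vCPU remain.
Put 15 vCPU in host 6; 0 vCPU remain.
Put 30 vCPU in host 7; 18 vCPU remain.
Put 9 vCPU in host 7; 9 vCPU remain.
Put 26 vCPU in host 8; 22 vCPU remain.
Final hosts: [21] [46] [6,22,20] [16] [33] [33,15] [30,9] [26].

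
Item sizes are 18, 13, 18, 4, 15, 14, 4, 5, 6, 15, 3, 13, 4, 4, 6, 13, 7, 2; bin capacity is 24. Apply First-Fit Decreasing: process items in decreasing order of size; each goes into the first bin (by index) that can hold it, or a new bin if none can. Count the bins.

8

Sorted descending: 18, 18, 15, 15, 14, 13, 13, 13, 7, 6, 6, 5, 4, 4, 4, 4, 3, 2.
bin 1: place 18, 6 left
bin 2: place 18, 6 left
bin 3: place 15, 9 left
bin 4: place 15, 9 left
bin 5: place 14, 10 left
bin 6: place 13, 11 left
bin 7: place 13, 11 left
bin 8: place 13, 11 left
bin 3: place 7, 2 left
bin 1: place 6, 0 left
bin 2: place 6, 0 left
bin 4: place 5, 4 left
bin 4: place 4, 0 left
bin 5: place 4, 6 left
bin 5: place 4, 2 left
bin 6: place 4, 7 left
bin 6: place 3, 4 left
bin 3: place 2, 0 left
Final bins: [18,6] [18,6] [15,7,2] [15,5,4] [14,4,4] [13,4,3] [13] [13].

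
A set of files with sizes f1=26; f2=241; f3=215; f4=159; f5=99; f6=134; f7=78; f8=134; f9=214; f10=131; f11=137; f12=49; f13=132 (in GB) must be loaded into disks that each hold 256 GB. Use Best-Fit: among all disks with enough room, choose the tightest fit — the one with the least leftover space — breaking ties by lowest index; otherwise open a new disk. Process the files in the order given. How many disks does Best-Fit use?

disk 1: place f1 (26 GB), 230 GB left
disk 2: place f2 (241 GB), 15 GB left
disk 1: place f3 (215 GB), 15 GB left
disk 3: place f4 (159 GB), 97 GB left
disk 4: place f5 (99 GB), 157 GB left
disk 4: place f6 (134 GB), 23 GB left
disk 3: place f7 (78 GB), 19 GB left
disk 5: place f8 (134 GB), 122 GB left
disk 6: place f9 (214 GB), 42 GB left
disk 7: place f10 (131 GB), 125 GB left
disk 8: place f11 (137 GB), 119 GB left
disk 8: place f12 (49 GB), 70 GB left
disk 9: place f13 (132 GB), 124 GB left

9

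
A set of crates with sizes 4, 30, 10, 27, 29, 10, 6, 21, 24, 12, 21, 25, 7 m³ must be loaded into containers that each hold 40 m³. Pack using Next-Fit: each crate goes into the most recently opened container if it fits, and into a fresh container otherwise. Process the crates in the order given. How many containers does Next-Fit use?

container 1: place 4 m³, 36 m³ left
container 1: place 30 m³, 6 m³ left
container 2: place 10 m³, 30 m³ left
container 2: place 27 m³, 3 m³ left
container 3: place 29 m³, 11 m³ left
container 3: place 10 m³, 1 m³ left
container 4: place 6 m³, 34 m³ left
container 4: place 21 m³, 13 m³ left
container 5: place 24 m³, 16 m³ left
container 5: place 12 m³, 4 m³ left
container 6: place 21 m³, 19 m³ left
container 7: place 25 m³, 15 m³ left
container 7: place 7 m³, 8 m³ left

7 containers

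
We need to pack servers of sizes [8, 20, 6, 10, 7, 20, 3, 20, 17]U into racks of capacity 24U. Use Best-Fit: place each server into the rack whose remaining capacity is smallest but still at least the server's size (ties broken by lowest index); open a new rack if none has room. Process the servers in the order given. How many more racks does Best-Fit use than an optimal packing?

Best-Fit: [8,6,10] [20,3] [7,17] [20] [20] → 5 racks.
Total size 111U; any packing needs at least ⌈111/24⌉ = 5 racks.
So 5 is already optimal.

0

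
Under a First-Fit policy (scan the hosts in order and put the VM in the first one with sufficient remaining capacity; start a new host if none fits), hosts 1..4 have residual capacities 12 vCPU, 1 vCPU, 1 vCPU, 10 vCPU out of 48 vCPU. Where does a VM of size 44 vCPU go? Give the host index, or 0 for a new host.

0

No host has ≥ 44 vCPU free, so a new host is opened.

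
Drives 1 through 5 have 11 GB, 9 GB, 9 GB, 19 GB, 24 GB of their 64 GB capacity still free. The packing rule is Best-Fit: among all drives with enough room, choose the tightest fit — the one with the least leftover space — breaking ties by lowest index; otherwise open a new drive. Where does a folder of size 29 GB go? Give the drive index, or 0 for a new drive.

0

No drive has ≥ 29 GB free, so a new drive is opened.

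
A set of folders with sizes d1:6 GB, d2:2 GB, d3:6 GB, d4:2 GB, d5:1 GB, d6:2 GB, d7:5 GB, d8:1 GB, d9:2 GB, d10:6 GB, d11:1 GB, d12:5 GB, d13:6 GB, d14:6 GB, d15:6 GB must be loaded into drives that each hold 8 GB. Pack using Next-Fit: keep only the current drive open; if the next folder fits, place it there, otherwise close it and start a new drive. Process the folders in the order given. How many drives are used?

drive 1: place d1 (6 GB), 2 GB left
drive 1: place d2 (2 GB), 0 GB left
drive 2: place d3 (6 GB), 2 GB left
drive 2: place d4 (2 GB), 0 GB left
drive 3: place d5 (1 GB), 7 GB left
drive 3: place d6 (2 GB), 5 GB left
drive 3: place d7 (5 GB), 0 GB left
drive 4: place d8 (1 GB), 7 GB left
drive 4: place d9 (2 GB), 5 GB left
drive 5: place d10 (6 GB), 2 GB left
drive 5: place d11 (1 GB), 1 GB left
drive 6: place d12 (5 GB), 3 GB left
drive 7: place d13 (6 GB), 2 GB left
drive 8: place d14 (6 GB), 2 GB left
drive 9: place d15 (6 GB), 2 GB left

9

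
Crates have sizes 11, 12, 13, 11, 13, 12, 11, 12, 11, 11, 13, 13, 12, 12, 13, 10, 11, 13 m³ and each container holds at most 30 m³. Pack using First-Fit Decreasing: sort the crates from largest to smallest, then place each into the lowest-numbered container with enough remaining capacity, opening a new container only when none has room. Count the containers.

Sorted descending: 13, 13, 13, 13, 13, 13, 12, 12, 12, 12, 12, 11, 11, 11, 11, 11, 11, 10.
Put 13 m³ in container 1; 17 m³ remain.
Put 13 m³ in container 1; 4 m³ remain.
Put 13 m³ in container 2; 17 m³ remain.
Put 13 m³ in container 2; 4 m³ remain.
Put 13 m³ in container 3; 17 m³ remain.
Put 13 m³ in container 3; 4 m³ remain.
Put 12 m³ in container 4; 18 m³ remain.
Put 12 m³ in container 4; 6 m³ remain.
Put 12 m³ in container 5; 18 m³ remain.
Put 12 m³ in container 5; 6 m³ remain.
Put 12 m³ in container 6; 18 m³ remain.
Put 11 m³ in container 6; 7 m³ remain.
Put 11 m³ in container 7; 19 m³ remain.
Put 11 m³ in container 7; 8 m³ remain.
Put 11 m³ in container 8; 19 m³ remain.
Put 11 m³ in container 8; 8 m³ remain.
Put 11 m³ in container 9; 19 m³ remain.
Put 10 m³ in container 9; 9 m³ remain.

9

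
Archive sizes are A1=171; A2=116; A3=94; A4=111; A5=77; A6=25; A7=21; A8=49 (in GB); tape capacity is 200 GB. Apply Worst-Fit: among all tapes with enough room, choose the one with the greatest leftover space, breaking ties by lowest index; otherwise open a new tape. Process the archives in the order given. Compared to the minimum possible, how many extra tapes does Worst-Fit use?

Worst-Fit: [171] [116,21] [94,77] [111,25,49] → 4 tapes.
Total size 664 GB; any packing needs at least ⌈664/200⌉ = 4 tapes.
So 4 is already optimal.

0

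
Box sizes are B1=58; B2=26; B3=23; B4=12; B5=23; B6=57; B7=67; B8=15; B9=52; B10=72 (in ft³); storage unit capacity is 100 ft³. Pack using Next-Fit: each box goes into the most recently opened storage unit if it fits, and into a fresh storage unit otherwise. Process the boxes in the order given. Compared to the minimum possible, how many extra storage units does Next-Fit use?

Next-Fit: [58,26] [23,12,23] [57] [67,15] [52] [72] → 6 storage units.
Total size 405 ft³; any packing needs at least ⌈405/100⌉ = 5 storage units.
An optimal packing achieves that bound: [72,26] [67,23] [58,23,15] [57,12] [52] → 5 storage units.
Excess: 6 − 5 = 1.

1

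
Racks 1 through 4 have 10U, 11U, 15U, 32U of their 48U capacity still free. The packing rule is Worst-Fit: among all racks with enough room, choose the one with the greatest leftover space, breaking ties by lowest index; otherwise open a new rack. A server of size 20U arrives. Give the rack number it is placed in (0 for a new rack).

4

Racks with room: rack 4 (32U).
Most room is rack 4 with 32U free.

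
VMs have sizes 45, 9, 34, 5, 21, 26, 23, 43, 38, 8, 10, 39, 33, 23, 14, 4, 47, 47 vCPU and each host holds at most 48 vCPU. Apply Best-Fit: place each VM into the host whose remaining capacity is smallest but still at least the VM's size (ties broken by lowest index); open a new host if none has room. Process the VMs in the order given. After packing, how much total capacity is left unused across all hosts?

45 vCPU → host 1 (remaining 3 vCPU)
9 vCPU → host 2 (remaining 39 vCPU)
34 vCPU → host 2 (remaining 5 vCPU)
5 vCPU → host 2 (remaining 0 vCPU)
21 vCPU → host 3 (remaining 27 vCPU)
26 vCPU → host 3 (remaining 1 vCPU)
23 vCPU → host 4 (remaining 25 vCPU)
43 vCPU → host 5 (remaining 5 vCPU)
38 vCPU → host 6 (remaining 10 vCPU)
8 vCPU → host 6 (remaining 2 vCPU)
10 vCPU → host 4 (remaining 15 vCPU)
39 vCPU → host 7 (remaining 9 vCPU)
33 vCPU → host 8 (remaining 15 vCPU)
23 vCPU → host 9 (remaining 25 vCPU)
14 vCPU → host 4 (remaining 1 vCPU)
4 vCPU → host 5 (remaining 1 vCPU)
47 vCPU → host 10 (remaining 1 vCPU)
47 vCPU → host 11 (remaining 1 vCPU)
11 hosts × 48 vCPU = 528 vCPU; used 469 vCPU; unused 59 vCPU.

59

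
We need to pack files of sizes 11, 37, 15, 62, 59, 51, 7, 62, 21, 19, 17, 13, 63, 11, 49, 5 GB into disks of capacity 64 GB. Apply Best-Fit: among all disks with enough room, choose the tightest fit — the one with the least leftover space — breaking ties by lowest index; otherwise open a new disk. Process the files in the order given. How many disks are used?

Put 11 GB in disk 1; 53 GB remain.
Put 37 GB in disk 1; 16 GB remain.
Put 15 GB in disk 1; 1 GB remain.
Put 62 GB in disk 2; 2 GB remain.
Put 59 GB in disk 3; 5 GB remain.
Put 51 GB in disk 4; 13 GB remain.
Put 7 GB in disk 4; 6 GB remain.
Put 62 GB in disk 5; 2 GB remain.
Put 21 GB in disk 6; 43 GB remain.
Put 19 GB in disk 6; 24 GB remain.
Put 17 GB in disk 6; 7 GB remain.
Put 13 GB in disk 7; 51 GB remain.
Put 63 GB in disk 8; 1 GB remain.
Put 11 GB in disk 7; 40 GB remain.
Put 49 GB in disk 9; 15 GB remain.
Put 5 GB in disk 3; 0 GB remain.

9 disks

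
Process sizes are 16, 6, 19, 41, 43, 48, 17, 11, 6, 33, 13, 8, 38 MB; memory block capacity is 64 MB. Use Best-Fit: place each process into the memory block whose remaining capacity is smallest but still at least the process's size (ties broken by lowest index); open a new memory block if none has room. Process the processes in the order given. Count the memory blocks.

16 MB → memory block 1 (remaining 48 MB)
6 MB → memory block 1 (remaining 42 MB)
19 MB → memory block 1 (remaining 23 MB)
41 MB → memory block 2 (remaining 23 MB)
43 MB → memory block 3 (remaining 21 MB)
48 MB → memory block 4 (remaining 16 MB)
17 MB → memory block 3 (remaining 4 MB)
11 MB → memory block 4 (remaining 5 MB)
6 MB → memory block 1 (remaining 17 MB)
33 MB → memory block 5 (remaining 31 MB)
13 MB → memory block 1 (remaining 4 MB)
8 MB → memory block 2 (remaining 15 MB)
38 MB → memory block 6 (remaining 26 MB)
Final memory blocks: [16,6,19,6,13] [41,8] [43,17] [48,11] [33] [38].

6 memory blocks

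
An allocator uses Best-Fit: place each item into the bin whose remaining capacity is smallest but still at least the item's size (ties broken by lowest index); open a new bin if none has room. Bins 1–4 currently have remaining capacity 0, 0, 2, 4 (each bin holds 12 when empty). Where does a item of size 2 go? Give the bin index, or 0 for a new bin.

3

Bins with room: bin 3 (2), bin 4 (4).
Tightest fit is bin 3 with 2 free.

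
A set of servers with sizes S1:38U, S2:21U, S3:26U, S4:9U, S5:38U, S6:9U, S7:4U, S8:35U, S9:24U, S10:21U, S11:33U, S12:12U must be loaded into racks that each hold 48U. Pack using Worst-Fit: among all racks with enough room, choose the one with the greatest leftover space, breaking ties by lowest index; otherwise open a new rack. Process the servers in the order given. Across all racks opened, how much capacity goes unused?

Put S1 (38U) in rack 1; 10U remain.
Put S2 (21U) in rack 2; 27U remain.
Put S3 (26U) in rack 2; 1U remain.
Put S4 (9U) in rack 1; 1U remain.
Put S5 (38U) in rack 3; 10U remain.
Put S6 (9U) in rack 3; 1U remain.
Put S7 (4U) in rack 4; 44U remain.
Put S8 (35U) in rack 4; 9U remain.
Put S9 (24U) in rack 5; 24U remain.
Put S10 (21U) in rack 5; 3U remain.
Put S11 (33U) in rack 6; 15U remain.
Put S12 (12U) in rack 6; 3U remain.
6 racks × 48U = 288U; used 270U; unused 18U.

18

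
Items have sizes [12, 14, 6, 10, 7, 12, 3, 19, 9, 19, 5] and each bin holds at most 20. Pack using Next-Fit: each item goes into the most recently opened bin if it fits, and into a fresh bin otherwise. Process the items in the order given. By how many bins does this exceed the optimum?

Next-Fit: [12] [14,6] [10,7] [12,3] [19] [9] [19] [5] → 8 bins.
Total size 116; any packing needs at least ⌈116/20⌉ = 6 bins.
An optimal packing achieves that bound: [19] [19] [14,6] [12,7] [12,5,3] [10,9] → 6 bins.
Excess: 8 − 6 = 2.

2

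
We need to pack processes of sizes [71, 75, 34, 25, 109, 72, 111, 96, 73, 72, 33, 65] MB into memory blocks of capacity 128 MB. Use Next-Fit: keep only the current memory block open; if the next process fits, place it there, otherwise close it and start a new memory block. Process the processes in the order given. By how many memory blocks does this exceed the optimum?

Next-Fit: [71] [75,34] [25] [109] [72] [111] [96] [73] [72,33] [65] → 10 memory blocks.
9 processes exceed 64 MB (half the capacity), and no two of those can share a memory block, so at least 9 memory blocks are needed.
An optimal packing achieves that bound: [111] [109] [96,25] [75,34] [73,33] [72] [72] [71] [65] → 9 memory blocks.
Excess: 10 − 9 = 1.

1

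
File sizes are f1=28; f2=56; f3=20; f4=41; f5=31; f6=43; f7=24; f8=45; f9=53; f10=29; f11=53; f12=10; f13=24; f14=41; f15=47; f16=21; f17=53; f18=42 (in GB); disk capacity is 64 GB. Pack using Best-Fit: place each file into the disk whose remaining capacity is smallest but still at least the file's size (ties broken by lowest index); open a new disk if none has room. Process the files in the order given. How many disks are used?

13

disk 1: place f1 (28 GB), 36 GB left
disk 2: place f2 (56 GB), 8 GB left
disk 1: place f3 (20 GB), 16 GB left
disk 3: place f4 (41 GB), 23 GB left
disk 4: place f5 (31 GB), 33 GB left
disk 5: place f6 (43 GB), 21 GB left
disk 4: place f7 (24 GB), 9 GB left
disk 6: place f8 (45 GB), 19 GB left
disk 7: place f9 (53 GB), 11 GB left
disk 8: place f10 (29 GB), 35 GB left
disk 9: place f11 (53 GB), 11 GB left
disk 7: place f12 (10 GB), 1 GB left
disk 8: place f13 (24 GB), 11 GB left
disk 10: place f14 (41 GB), 23 GB left
disk 11: place f15 (47 GB), 17 GB left
disk 5: place f16 (21 GB), 0 GB left
disk 12: place f17 (53 GB), 11 GB left
disk 13: place f18 (42 GB), 22 GB left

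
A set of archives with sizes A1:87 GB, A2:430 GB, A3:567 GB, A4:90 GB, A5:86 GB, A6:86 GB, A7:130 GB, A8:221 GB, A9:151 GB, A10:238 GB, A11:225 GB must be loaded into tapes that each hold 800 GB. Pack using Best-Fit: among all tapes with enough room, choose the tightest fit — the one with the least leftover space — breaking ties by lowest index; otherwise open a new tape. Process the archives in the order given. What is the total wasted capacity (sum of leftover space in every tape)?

889

tape 1: place A1 (87 GB), 713 GB left
tape 1: place A2 (430 GB), 283 GB left
tape 2: place A3 (567 GB), 233 GB left
tape 2: place A4 (90 GB), 143 GB left
tape 2: place A5 (86 GB), 57 GB left
tape 1: place A6 (86 GB), 197 GB left
tape 1: place A7 (130 GB), 67 GB left
tape 3: place A8 (221 GB), 579 GB left
tape 3: place A9 (151 GB), 428 GB left
tape 3: place A10 (238 GB), 190 GB left
tape 4: place A11 (225 GB), 575 GB left
4 tapes × 800 GB = 3200 GB; used 2311 GB; unused 889 GB.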